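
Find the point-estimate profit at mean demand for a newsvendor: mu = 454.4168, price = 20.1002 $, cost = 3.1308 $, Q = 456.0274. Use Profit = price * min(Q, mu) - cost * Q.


Sales at mu = min(456.0274, 454.4168) = 454.4168
Revenue = 20.1002 * 454.4168 = 9133.8686
Total cost = 3.1308 * 456.0274 = 1427.7306
Profit = 9133.8686 - 1427.7306 = 7706.1380

7706.1380 $


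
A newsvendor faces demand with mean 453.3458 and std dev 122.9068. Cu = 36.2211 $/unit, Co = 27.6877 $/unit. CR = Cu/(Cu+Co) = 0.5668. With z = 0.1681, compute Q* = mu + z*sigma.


CR = Cu/(Cu+Co) = 36.2211/(36.2211+27.6877) = 0.5668
z = 0.1681
Q* = 453.3458 + 0.1681 * 122.9068 = 474.0064

474.0064 units


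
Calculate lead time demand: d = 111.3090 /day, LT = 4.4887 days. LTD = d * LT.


LTD = 111.3090 * 4.4887 = 499.6327

499.6327 units


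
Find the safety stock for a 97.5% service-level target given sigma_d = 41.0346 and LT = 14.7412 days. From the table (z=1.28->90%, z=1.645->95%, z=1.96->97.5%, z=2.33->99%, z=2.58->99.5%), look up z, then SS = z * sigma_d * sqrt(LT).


From the table, SL = 97.5% corresponds to z = 1.96
sqrt(LT) = sqrt(14.7412) = 3.8394
SS = 1.96 * 41.0346 * 3.8394 = 308.7967

308.7967 units


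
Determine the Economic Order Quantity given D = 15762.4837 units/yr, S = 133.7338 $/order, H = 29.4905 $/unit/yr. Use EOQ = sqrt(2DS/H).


2*D*S = 2 * 15762.4837 * 133.7338 = 4215953.6853
2*D*S/H = 142959.7221
EOQ = sqrt(142959.7221) = 378.1001

378.1001 units


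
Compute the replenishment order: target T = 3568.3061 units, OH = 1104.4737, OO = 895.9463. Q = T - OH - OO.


Inventory position = OH + OO = 1104.4737 + 895.9463 = 2000.4200
Q = 3568.3061 - 2000.4200 = 1567.8861

1567.8861 units


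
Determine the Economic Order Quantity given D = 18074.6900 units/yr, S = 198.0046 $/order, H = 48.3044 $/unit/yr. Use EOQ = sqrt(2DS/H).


2*D*S = 2 * 18074.6900 * 198.0046 = 7157743.5271
2*D*S/H = 148179.9490
EOQ = sqrt(148179.9490) = 384.9415

384.9415 units


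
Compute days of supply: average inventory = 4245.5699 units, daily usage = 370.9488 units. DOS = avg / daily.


DOS = 4245.5699 / 370.9488 = 11.4452

11.4452 days


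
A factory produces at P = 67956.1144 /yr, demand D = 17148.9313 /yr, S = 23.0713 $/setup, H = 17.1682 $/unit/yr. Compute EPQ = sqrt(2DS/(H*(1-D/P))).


1 - D/P = 1 - 0.2524 = 0.7476
H*(1-D/P) = 12.8358
2DS = 791296.2774
EPQ = sqrt(61647.8281) = 248.2898

248.2898 units


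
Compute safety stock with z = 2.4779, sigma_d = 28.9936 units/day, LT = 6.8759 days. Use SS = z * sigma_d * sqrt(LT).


sqrt(LT) = sqrt(6.8759) = 2.6222
SS = 2.4779 * 28.9936 * 2.6222 = 188.3869

188.3869 units


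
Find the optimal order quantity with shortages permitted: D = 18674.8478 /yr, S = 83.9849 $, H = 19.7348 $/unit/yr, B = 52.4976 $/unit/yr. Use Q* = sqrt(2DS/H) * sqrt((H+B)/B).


sqrt(2DS/H) = 398.6831
sqrt((H+B)/B) = 1.1730
Q* = 398.6831 * 1.1730 = 467.6534

467.6534 units


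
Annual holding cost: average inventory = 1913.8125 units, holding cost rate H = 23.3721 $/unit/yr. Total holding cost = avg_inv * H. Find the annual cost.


Cost = 1913.8125 * 23.3721 = 44729.8171

44729.8171 $/yr


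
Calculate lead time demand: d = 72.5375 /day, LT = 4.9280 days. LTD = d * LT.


LTD = 72.5375 * 4.9280 = 357.4648

357.4648 units


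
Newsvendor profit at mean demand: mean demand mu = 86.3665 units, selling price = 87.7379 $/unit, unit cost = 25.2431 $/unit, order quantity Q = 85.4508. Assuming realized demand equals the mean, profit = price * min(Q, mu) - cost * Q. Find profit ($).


Sales at mu = min(85.4508, 86.3665) = 85.4508
Revenue = 87.7379 * 85.4508 = 7497.2737
Total cost = 25.2431 * 85.4508 = 2157.0431
Profit = 7497.2737 - 2157.0431 = 5340.2307

5340.2307 $


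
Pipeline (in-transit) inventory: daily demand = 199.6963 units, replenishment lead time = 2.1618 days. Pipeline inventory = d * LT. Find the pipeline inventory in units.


Pipeline = 199.6963 * 2.1618 = 431.7035

431.7035 units


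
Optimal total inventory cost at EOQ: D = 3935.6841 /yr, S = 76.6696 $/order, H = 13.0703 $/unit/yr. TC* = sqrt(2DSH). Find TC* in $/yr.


2*D*S*H = 7887856.1415
TC* = sqrt(7887856.1415) = 2808.5327

2808.5327 $/yr


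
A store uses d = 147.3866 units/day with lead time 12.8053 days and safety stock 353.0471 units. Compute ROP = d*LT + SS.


d*LT = 147.3866 * 12.8053 = 1887.3296
ROP = 1887.3296 + 353.0471 = 2240.3767

2240.3767 units


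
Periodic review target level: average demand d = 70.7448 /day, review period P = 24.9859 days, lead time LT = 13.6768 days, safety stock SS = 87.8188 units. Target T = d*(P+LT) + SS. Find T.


P + LT = 38.6627
d*(P+LT) = 70.7448 * 38.6627 = 2735.1850
T = 2735.1850 + 87.8188 = 2823.0038

2823.0038 units


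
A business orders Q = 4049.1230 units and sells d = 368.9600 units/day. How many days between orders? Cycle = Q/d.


Cycle = 4049.1230 / 368.9600 = 10.9744

10.9744 days


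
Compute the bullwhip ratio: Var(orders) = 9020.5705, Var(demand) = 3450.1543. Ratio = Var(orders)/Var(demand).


BW = 9020.5705 / 3450.1543 = 2.6145

2.6145


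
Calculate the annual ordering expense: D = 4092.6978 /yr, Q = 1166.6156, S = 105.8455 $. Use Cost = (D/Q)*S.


Number of orders = D/Q = 3.5082
Cost = 3.5082 * 105.8455 = 371.3251

371.3251 $/yr


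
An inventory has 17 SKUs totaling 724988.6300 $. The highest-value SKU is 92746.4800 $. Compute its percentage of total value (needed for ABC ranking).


Top item = 92746.4800
Total = 724988.6300
Percentage = 92746.4800 / 724988.6300 * 100 = 12.7928

12.7928%


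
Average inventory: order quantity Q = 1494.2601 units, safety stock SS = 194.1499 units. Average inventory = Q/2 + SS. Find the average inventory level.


Q/2 = 747.1300
Avg = 747.1300 + 194.1499 = 941.2799

941.2799 units


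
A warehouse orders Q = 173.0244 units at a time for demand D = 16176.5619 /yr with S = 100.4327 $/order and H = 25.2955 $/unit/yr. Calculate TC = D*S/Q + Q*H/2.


Ordering cost = D*S/Q = 9389.7496
Holding cost = Q*H/2 = 2188.3694
TC = 9389.7496 + 2188.3694 = 11578.1189

11578.1189 $/yr


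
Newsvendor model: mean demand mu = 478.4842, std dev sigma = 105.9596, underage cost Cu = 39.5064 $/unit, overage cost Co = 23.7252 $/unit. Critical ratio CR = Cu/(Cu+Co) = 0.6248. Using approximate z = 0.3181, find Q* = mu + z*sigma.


CR = Cu/(Cu+Co) = 39.5064/(39.5064+23.7252) = 0.6248
z = 0.3181
Q* = 478.4842 + 0.3181 * 105.9596 = 512.1899

512.1899 units


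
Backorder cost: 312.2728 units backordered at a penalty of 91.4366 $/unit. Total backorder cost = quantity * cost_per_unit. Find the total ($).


Total = 312.2728 * 91.4366 = 28553.1631

28553.1631 $


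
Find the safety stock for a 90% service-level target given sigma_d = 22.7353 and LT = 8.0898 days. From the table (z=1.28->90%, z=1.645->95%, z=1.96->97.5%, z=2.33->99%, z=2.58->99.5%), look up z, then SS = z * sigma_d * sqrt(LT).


From the table, SL = 90% corresponds to z = 1.28
sqrt(LT) = sqrt(8.0898) = 2.8443
SS = 1.28 * 22.7353 * 2.8443 = 82.7713

82.7713 units


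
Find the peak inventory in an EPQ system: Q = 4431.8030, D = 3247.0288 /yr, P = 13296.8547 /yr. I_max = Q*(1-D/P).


D/P = 0.2442
1 - D/P = 0.7558
I_max = 4431.8030 * 0.7558 = 3349.5777

3349.5777 units


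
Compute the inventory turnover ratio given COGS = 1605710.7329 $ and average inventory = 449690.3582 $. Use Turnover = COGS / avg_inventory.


Turnover = 1605710.7329 / 449690.3582 = 3.5707

3.5707


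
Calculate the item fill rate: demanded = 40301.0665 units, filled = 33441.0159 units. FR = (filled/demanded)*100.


FR = 33441.0159 / 40301.0665 * 100 = 82.9780

82.9780%


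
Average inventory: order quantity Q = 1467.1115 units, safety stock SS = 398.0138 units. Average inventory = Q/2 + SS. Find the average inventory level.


Q/2 = 733.5557
Avg = 733.5557 + 398.0138 = 1131.5695

1131.5695 units


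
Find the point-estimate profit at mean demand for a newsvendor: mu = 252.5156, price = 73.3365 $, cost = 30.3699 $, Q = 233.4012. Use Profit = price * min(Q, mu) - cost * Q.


Sales at mu = min(233.4012, 252.5156) = 233.4012
Revenue = 73.3365 * 233.4012 = 17116.8271
Total cost = 30.3699 * 233.4012 = 7088.3711
Profit = 17116.8271 - 7088.3711 = 10028.4560

10028.4560 $


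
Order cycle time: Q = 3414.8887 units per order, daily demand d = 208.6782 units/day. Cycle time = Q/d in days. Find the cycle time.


Cycle = 3414.8887 / 208.6782 = 16.3644

16.3644 days


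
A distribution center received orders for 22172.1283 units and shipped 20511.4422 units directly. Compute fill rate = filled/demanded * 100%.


FR = 20511.4422 / 22172.1283 * 100 = 92.5100

92.5100%


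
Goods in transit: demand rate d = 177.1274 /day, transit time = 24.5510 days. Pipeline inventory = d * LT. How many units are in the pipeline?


Pipeline = 177.1274 * 24.5510 = 4348.6548

4348.6548 units


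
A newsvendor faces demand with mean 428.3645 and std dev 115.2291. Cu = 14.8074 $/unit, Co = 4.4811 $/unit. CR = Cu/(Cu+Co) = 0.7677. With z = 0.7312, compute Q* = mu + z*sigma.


CR = Cu/(Cu+Co) = 14.8074/(14.8074+4.4811) = 0.7677
z = 0.7312
Q* = 428.3645 + 0.7312 * 115.2291 = 512.6200

512.6200 units


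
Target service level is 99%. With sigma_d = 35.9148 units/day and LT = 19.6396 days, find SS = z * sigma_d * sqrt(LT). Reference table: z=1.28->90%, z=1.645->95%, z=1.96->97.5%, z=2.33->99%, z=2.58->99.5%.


From the table, SL = 99% corresponds to z = 2.33
sqrt(LT) = sqrt(19.6396) = 4.4317
SS = 2.33 * 35.9148 * 4.4317 = 370.8478

370.8478 units


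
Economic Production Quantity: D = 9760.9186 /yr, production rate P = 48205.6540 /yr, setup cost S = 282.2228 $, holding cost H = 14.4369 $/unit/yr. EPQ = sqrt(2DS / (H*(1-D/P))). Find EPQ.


1 - D/P = 1 - 0.2025 = 0.7975
H*(1-D/P) = 11.5136
2DS = 5509507.5557
EPQ = sqrt(478519.8278) = 691.7513

691.7513 units


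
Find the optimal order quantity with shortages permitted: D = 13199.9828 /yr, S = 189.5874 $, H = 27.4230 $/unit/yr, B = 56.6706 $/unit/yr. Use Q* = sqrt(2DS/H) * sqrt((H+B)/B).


sqrt(2DS/H) = 427.2174
sqrt((H+B)/B) = 1.2182
Q* = 427.2174 * 1.2182 = 520.4170

520.4170 units


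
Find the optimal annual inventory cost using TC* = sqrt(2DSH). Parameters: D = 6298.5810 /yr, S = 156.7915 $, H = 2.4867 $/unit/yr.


2*D*S*H = 4911550.6129
TC* = sqrt(4911550.6129) = 2216.2018

2216.2018 $/yr


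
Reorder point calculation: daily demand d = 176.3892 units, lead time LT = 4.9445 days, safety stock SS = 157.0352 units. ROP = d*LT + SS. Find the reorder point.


d*LT = 176.3892 * 4.9445 = 872.1564
ROP = 872.1564 + 157.0352 = 1029.1916

1029.1916 units


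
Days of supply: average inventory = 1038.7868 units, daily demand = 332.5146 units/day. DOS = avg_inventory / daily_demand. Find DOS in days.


DOS = 1038.7868 / 332.5146 = 3.1240

3.1240 days


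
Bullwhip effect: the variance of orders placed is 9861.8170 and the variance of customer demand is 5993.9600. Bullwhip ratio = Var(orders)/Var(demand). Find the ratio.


BW = 9861.8170 / 5993.9600 = 1.6453

1.6453


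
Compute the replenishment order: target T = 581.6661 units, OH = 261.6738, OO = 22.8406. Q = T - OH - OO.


Inventory position = OH + OO = 261.6738 + 22.8406 = 284.5144
Q = 581.6661 - 284.5144 = 297.1517

297.1517 units


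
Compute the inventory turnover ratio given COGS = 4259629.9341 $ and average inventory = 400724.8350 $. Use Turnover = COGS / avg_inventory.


Turnover = 4259629.9341 / 400724.8350 = 10.6298

10.6298


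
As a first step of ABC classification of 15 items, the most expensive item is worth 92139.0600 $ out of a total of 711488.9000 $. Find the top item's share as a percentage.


Top item = 92139.0600
Total = 711488.9000
Percentage = 92139.0600 / 711488.9000 * 100 = 12.9502

12.9502%


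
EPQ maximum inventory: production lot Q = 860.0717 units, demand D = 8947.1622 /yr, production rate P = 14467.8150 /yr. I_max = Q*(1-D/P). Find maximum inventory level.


D/P = 0.6184
1 - D/P = 0.3816
I_max = 860.0717 * 0.3816 = 328.1876

328.1876 units


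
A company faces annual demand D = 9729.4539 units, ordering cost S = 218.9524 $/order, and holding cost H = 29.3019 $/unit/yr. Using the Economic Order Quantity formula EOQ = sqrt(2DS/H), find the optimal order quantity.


2*D*S = 2 * 9729.4539 * 218.9524 = 4260574.5642
2*D*S/H = 145402.6723
EOQ = sqrt(145402.6723) = 381.3170

381.3170 units


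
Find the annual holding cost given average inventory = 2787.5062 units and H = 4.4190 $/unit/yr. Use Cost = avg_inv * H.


Cost = 2787.5062 * 4.4190 = 12317.9899

12317.9899 $/yr


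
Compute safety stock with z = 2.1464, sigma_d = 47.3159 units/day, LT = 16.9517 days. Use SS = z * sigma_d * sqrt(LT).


sqrt(LT) = sqrt(16.9517) = 4.1172
SS = 2.1464 * 47.3159 * 4.1172 = 418.1426

418.1426 units


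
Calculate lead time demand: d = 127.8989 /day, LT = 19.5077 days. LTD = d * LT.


LTD = 127.8989 * 19.5077 = 2495.0134

2495.0134 units


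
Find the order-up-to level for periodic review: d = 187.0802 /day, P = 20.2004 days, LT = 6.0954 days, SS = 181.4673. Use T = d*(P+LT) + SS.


P + LT = 26.2958
d*(P+LT) = 187.0802 * 26.2958 = 4919.4235
T = 4919.4235 + 181.4673 = 5100.8908

5100.8908 units


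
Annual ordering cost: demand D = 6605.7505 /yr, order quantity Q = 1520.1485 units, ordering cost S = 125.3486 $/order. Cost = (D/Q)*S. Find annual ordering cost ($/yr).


Number of orders = D/Q = 4.3455
Cost = 4.3455 * 125.3486 = 544.6978

544.6978 $/yr


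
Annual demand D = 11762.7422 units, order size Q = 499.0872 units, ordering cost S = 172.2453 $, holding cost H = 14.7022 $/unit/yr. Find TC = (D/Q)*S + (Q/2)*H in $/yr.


Ordering cost = D*S/Q = 4059.5653
Holding cost = Q*H/2 = 3668.8399
TC = 4059.5653 + 3668.8399 = 7728.4052

7728.4052 $/yr


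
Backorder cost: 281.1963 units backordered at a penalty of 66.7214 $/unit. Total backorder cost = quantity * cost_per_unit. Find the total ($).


Total = 281.1963 * 66.7214 = 18761.8108

18761.8108 $


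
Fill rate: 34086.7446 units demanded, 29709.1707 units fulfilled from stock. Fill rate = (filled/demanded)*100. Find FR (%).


FR = 29709.1707 / 34086.7446 * 100 = 87.1575

87.1575%


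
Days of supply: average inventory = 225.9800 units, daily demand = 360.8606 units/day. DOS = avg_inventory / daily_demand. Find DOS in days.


DOS = 225.9800 / 360.8606 = 0.6262

0.6262 days


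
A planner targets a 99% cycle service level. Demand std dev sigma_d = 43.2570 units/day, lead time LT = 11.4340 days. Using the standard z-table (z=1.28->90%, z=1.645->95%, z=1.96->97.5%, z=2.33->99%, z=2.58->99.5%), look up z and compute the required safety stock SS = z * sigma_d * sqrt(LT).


From the table, SL = 99% corresponds to z = 2.33
sqrt(LT) = sqrt(11.4340) = 3.3814
SS = 2.33 * 43.2570 * 3.3814 = 340.8093

340.8093 units


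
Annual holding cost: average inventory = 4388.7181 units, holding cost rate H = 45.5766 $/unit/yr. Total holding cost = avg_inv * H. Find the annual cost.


Cost = 4388.7181 * 45.5766 = 200022.8494

200022.8494 $/yr


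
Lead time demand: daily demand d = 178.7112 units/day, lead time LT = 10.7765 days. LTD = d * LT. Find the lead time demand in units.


LTD = 178.7112 * 10.7765 = 1925.8812

1925.8812 units


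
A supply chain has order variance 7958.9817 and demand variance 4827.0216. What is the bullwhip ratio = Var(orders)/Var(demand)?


BW = 7958.9817 / 4827.0216 = 1.6488

1.6488


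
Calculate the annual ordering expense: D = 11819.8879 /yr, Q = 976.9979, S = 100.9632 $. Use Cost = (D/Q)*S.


Number of orders = D/Q = 12.0982
Cost = 12.0982 * 100.9632 = 1221.4701

1221.4701 $/yr


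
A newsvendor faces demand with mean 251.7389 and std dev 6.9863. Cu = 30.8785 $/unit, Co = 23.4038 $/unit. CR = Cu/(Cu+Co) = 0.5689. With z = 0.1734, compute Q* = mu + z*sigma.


CR = Cu/(Cu+Co) = 30.8785/(30.8785+23.4038) = 0.5689
z = 0.1734
Q* = 251.7389 + 0.1734 * 6.9863 = 252.9503

252.9503 units


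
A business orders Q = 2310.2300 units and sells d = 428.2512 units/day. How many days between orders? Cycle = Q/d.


Cycle = 2310.2300 / 428.2512 = 5.3946

5.3946 days


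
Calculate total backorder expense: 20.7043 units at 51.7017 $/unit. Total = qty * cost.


Total = 20.7043 * 51.7017 = 1070.4475

1070.4475 $


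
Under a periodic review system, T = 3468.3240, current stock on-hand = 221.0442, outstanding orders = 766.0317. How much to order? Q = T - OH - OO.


Inventory position = OH + OO = 221.0442 + 766.0317 = 987.0759
Q = 3468.3240 - 987.0759 = 2481.2481

2481.2481 units


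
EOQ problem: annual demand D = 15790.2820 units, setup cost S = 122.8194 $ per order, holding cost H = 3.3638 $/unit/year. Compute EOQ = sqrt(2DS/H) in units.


2*D*S = 2 * 15790.2820 * 122.8194 = 3878705.9221
2*D*S/H = 1153072.6922
EOQ = sqrt(1153072.6922) = 1073.8122

1073.8122 units


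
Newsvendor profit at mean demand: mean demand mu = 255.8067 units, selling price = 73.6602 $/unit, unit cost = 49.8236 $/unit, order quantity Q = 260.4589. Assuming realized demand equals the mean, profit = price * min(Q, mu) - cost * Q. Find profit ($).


Sales at mu = min(260.4589, 255.8067) = 255.8067
Revenue = 73.6602 * 255.8067 = 18842.7727
Total cost = 49.8236 * 260.4589 = 12977.0001
Profit = 18842.7727 - 12977.0001 = 5865.7726

5865.7726 $


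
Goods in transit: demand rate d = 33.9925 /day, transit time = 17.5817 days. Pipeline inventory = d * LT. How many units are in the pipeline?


Pipeline = 33.9925 * 17.5817 = 597.6459

597.6459 units


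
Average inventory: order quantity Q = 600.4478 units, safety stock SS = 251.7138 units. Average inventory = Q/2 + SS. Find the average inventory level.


Q/2 = 300.2239
Avg = 300.2239 + 251.7138 = 551.9377

551.9377 units


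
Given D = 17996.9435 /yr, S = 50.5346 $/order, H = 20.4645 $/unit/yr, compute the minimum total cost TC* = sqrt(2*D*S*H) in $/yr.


2*D*S*H = 37223629.7286
TC* = sqrt(37223629.7286) = 6101.1171

6101.1171 $/yr


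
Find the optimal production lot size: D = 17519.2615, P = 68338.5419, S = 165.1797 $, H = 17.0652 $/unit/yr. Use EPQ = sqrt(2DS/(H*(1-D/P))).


1 - D/P = 1 - 0.2564 = 0.7436
H*(1-D/P) = 12.6904
2DS = 5787652.7176
EPQ = sqrt(456066.6111) = 675.3270

675.3270 units


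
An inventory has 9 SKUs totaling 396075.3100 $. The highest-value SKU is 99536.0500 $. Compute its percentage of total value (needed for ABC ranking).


Top item = 99536.0500
Total = 396075.3100
Percentage = 99536.0500 / 396075.3100 * 100 = 25.1306

25.1306%


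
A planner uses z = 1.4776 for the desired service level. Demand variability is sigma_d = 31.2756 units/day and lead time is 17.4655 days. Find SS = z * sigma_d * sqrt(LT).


sqrt(LT) = sqrt(17.4655) = 4.1792
SS = 1.4776 * 31.2756 * 4.1792 = 193.1315

193.1315 units


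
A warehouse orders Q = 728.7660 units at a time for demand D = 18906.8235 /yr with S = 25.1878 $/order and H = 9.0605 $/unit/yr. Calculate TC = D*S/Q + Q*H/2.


Ordering cost = D*S/Q = 653.4626
Holding cost = Q*H/2 = 3301.4922
TC = 653.4626 + 3301.4922 = 3954.9547

3954.9547 $/yr


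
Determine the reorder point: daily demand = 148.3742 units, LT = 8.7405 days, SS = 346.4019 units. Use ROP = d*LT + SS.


d*LT = 148.3742 * 8.7405 = 1296.8647
ROP = 1296.8647 + 346.4019 = 1643.2666

1643.2666 units


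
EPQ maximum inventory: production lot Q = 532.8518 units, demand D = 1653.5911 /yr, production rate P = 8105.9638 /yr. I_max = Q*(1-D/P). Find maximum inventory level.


D/P = 0.2040
1 - D/P = 0.7960
I_max = 532.8518 * 0.7960 = 424.1517

424.1517 units


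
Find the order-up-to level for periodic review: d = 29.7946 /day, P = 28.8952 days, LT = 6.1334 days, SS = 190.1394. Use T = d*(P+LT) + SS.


P + LT = 35.0286
d*(P+LT) = 29.7946 * 35.0286 = 1043.6631
T = 1043.6631 + 190.1394 = 1233.8025

1233.8025 units


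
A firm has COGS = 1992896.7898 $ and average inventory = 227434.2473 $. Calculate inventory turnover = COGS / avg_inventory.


Turnover = 1992896.7898 / 227434.2473 = 8.7625

8.7625


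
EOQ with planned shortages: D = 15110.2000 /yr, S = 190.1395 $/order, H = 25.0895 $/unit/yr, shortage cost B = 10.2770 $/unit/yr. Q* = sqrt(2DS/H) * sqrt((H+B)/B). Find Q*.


sqrt(2DS/H) = 478.5643
sqrt((H+B)/B) = 1.8551
Q* = 478.5643 * 1.8551 = 887.7755

887.7755 units


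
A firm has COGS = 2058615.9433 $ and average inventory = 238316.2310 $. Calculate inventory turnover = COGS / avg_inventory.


Turnover = 2058615.9433 / 238316.2310 = 8.6382

8.6382


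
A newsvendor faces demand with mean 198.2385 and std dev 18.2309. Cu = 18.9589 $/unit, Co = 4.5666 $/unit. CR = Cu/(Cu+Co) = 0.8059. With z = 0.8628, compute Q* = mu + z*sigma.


CR = Cu/(Cu+Co) = 18.9589/(18.9589+4.5666) = 0.8059
z = 0.8628
Q* = 198.2385 + 0.8628 * 18.2309 = 213.9681

213.9681 units


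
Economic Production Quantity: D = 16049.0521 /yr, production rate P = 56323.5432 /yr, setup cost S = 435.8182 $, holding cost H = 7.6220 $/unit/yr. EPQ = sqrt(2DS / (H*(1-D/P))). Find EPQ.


1 - D/P = 1 - 0.2849 = 0.7151
H*(1-D/P) = 5.4502
2DS = 13988937.9959
EPQ = sqrt(2566703.5241) = 1602.0935

1602.0935 units


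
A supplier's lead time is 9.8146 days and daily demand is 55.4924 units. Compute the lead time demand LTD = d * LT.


LTD = 55.4924 * 9.8146 = 544.6357

544.6357 units


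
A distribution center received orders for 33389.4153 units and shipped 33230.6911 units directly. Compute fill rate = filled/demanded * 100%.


FR = 33230.6911 / 33389.4153 * 100 = 99.5246

99.5246%


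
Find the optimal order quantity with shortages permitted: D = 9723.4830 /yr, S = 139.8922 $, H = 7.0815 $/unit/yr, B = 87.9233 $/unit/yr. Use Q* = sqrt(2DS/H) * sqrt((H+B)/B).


sqrt(2DS/H) = 619.8121
sqrt((H+B)/B) = 1.0395
Q* = 619.8121 * 1.0395 = 644.2892

644.2892 units


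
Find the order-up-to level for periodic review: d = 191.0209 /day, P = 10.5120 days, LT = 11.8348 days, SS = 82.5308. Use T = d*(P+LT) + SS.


P + LT = 22.3468
d*(P+LT) = 191.0209 * 22.3468 = 4268.7058
T = 4268.7058 + 82.5308 = 4351.2366

4351.2366 units


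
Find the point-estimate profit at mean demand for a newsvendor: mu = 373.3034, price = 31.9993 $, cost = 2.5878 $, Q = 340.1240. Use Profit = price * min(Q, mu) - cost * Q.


Sales at mu = min(340.1240, 373.3034) = 340.1240
Revenue = 31.9993 * 340.1240 = 10883.7299
Total cost = 2.5878 * 340.1240 = 880.1729
Profit = 10883.7299 - 880.1729 = 10003.5570

10003.5570 $


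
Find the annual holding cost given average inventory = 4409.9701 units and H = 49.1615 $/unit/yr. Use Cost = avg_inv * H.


Cost = 4409.9701 * 49.1615 = 216800.7451

216800.7451 $/yr


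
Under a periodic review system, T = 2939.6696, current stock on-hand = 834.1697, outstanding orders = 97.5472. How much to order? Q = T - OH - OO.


Inventory position = OH + OO = 834.1697 + 97.5472 = 931.7169
Q = 2939.6696 - 931.7169 = 2007.9527

2007.9527 units


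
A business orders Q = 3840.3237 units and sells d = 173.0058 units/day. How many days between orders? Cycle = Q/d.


Cycle = 3840.3237 / 173.0058 = 22.1977

22.1977 days


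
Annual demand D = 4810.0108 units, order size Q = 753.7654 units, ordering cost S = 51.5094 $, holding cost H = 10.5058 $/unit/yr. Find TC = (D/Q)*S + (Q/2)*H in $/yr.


Ordering cost = D*S/Q = 328.6975
Holding cost = Q*H/2 = 3959.4543
TC = 328.6975 + 3959.4543 = 4288.1517

4288.1517 $/yr


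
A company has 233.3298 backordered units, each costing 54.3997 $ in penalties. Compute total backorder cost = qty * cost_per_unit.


Total = 233.3298 * 54.3997 = 12693.0711

12693.0711 $


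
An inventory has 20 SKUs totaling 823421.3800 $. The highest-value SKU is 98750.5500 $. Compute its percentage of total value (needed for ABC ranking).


Top item = 98750.5500
Total = 823421.3800
Percentage = 98750.5500 / 823421.3800 * 100 = 11.9927

11.9927%


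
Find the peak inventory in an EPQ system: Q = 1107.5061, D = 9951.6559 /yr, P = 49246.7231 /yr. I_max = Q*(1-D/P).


D/P = 0.2021
1 - D/P = 0.7979
I_max = 1107.5061 * 0.7979 = 883.7040

883.7040 units


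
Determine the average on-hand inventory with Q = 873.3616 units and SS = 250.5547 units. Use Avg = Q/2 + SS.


Q/2 = 436.6808
Avg = 436.6808 + 250.5547 = 687.2355

687.2355 units


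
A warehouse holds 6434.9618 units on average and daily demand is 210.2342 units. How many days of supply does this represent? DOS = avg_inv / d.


DOS = 6434.9618 / 210.2342 = 30.6085

30.6085 days


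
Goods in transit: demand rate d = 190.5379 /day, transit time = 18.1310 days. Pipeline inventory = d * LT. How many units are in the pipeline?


Pipeline = 190.5379 * 18.1310 = 3454.6427

3454.6427 units


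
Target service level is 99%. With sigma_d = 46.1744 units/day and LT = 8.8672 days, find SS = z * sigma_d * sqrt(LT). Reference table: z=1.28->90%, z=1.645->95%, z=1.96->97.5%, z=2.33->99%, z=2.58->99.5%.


From the table, SL = 99% corresponds to z = 2.33
sqrt(LT) = sqrt(8.8672) = 2.9778
SS = 2.33 * 46.1744 * 2.9778 = 320.3690

320.3690 units


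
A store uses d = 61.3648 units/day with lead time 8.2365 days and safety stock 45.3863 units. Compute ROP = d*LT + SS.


d*LT = 61.3648 * 8.2365 = 505.4312
ROP = 505.4312 + 45.3863 = 550.8175

550.8175 units


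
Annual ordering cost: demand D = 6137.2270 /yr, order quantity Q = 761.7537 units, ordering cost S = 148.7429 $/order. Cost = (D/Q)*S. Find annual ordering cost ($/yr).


Number of orders = D/Q = 8.0567
Cost = 8.0567 * 148.7429 = 1198.3781

1198.3781 $/yr


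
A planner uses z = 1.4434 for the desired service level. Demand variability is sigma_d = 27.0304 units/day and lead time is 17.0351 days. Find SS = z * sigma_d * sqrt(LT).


sqrt(LT) = sqrt(17.0351) = 4.1274
SS = 1.4434 * 27.0304 * 4.1274 = 161.0318

161.0318 units


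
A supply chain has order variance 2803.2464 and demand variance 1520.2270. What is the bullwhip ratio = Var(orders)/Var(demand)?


BW = 2803.2464 / 1520.2270 = 1.8440

1.8440


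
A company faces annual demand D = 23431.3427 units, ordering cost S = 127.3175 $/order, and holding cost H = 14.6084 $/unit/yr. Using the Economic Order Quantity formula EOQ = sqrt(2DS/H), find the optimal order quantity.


2*D*S = 2 * 23431.3427 * 127.3175 = 5966439.9484
2*D*S/H = 408425.2860
EOQ = sqrt(408425.2860) = 639.0816

639.0816 units


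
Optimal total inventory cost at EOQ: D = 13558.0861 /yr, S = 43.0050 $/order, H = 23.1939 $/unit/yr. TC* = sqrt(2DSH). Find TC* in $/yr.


2*D*S*H = 27047125.4637
TC* = sqrt(27047125.4637) = 5200.6851

5200.6851 $/yr


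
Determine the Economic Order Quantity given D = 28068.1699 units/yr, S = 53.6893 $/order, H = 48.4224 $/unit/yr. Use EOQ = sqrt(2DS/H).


2*D*S = 2 * 28068.1699 * 53.6893 = 3013920.7884
2*D*S/H = 62242.2843
EOQ = sqrt(62242.2843) = 249.4840

249.4840 units


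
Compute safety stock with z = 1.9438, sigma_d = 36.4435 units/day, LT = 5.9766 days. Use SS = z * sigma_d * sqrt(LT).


sqrt(LT) = sqrt(5.9766) = 2.4447
SS = 1.9438 * 36.4435 * 2.4447 = 173.1804

173.1804 units


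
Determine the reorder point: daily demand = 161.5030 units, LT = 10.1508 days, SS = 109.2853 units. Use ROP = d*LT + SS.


d*LT = 161.5030 * 10.1508 = 1639.3847
ROP = 1639.3847 + 109.2853 = 1748.6700

1748.6700 units


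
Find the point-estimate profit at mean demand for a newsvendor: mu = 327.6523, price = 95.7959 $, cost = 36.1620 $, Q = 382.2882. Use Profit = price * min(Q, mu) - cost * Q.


Sales at mu = min(382.2882, 327.6523) = 327.6523
Revenue = 95.7959 * 327.6523 = 31387.7470
Total cost = 36.1620 * 382.2882 = 13824.3059
Profit = 31387.7470 - 13824.3059 = 17563.4411

17563.4411 $


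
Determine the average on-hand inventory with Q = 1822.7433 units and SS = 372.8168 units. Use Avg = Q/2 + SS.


Q/2 = 911.3717
Avg = 911.3717 + 372.8168 = 1284.1885

1284.1885 units


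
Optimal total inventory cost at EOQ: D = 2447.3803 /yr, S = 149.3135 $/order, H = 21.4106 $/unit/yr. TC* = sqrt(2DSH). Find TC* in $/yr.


2*D*S*H = 15648019.1592
TC* = sqrt(15648019.1592) = 3955.7577

3955.7577 $/yr


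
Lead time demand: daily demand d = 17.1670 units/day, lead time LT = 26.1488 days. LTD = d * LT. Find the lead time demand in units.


LTD = 17.1670 * 26.1488 = 448.8964

448.8964 units


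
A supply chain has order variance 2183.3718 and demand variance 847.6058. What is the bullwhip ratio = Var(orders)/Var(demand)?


BW = 2183.3718 / 847.6058 = 2.5759

2.5759


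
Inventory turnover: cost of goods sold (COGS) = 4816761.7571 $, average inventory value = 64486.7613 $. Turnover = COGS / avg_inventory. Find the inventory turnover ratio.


Turnover = 4816761.7571 / 64486.7613 = 74.6938

74.6938


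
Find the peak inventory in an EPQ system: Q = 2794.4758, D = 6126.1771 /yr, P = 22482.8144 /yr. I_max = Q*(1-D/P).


D/P = 0.2725
1 - D/P = 0.7275
I_max = 2794.4758 * 0.7275 = 2033.0296

2033.0296 units


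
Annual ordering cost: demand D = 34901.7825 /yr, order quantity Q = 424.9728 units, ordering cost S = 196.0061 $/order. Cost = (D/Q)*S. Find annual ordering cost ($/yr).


Number of orders = D/Q = 82.1271
Cost = 82.1271 * 196.0061 = 16097.4120

16097.4120 $/yr


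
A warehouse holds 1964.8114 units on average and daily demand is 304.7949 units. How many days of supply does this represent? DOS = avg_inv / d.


DOS = 1964.8114 / 304.7949 = 6.4463

6.4463 days


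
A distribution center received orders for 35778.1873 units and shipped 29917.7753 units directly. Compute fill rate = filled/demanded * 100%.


FR = 29917.7753 / 35778.1873 * 100 = 83.6202

83.6202%


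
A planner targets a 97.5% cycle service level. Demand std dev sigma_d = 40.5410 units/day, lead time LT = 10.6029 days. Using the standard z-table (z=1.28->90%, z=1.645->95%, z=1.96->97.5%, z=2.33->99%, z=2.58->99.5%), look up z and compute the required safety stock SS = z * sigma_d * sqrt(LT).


From the table, SL = 97.5% corresponds to z = 1.96
sqrt(LT) = sqrt(10.6029) = 3.2562
SS = 1.96 * 40.5410 * 3.2562 = 258.7396

258.7396 units


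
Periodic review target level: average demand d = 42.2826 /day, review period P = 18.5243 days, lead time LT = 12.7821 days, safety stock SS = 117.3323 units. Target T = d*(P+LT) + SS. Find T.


P + LT = 31.3064
d*(P+LT) = 42.2826 * 31.3064 = 1323.7160
T = 1323.7160 + 117.3323 = 1441.0483

1441.0483 units


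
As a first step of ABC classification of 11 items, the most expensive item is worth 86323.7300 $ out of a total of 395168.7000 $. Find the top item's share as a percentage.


Top item = 86323.7300
Total = 395168.7000
Percentage = 86323.7300 / 395168.7000 * 100 = 21.8448

21.8448%


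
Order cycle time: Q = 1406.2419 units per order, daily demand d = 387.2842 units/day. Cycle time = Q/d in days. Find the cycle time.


Cycle = 1406.2419 / 387.2842 = 3.6310

3.6310 days


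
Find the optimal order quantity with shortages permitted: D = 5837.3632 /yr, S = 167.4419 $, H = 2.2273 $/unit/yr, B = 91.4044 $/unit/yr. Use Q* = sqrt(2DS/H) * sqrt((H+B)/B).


sqrt(2DS/H) = 936.8414
sqrt((H+B)/B) = 1.0121
Q* = 936.8414 * 1.0121 = 948.1869

948.1869 units


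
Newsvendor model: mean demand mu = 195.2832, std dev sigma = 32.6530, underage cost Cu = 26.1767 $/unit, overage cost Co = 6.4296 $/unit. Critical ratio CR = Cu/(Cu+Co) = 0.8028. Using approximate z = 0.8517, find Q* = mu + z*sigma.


CR = Cu/(Cu+Co) = 26.1767/(26.1767+6.4296) = 0.8028
z = 0.8517
Q* = 195.2832 + 0.8517 * 32.6530 = 223.0938

223.0938 units


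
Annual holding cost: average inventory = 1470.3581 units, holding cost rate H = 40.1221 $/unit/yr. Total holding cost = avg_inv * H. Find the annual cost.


Cost = 1470.3581 * 40.1221 = 58993.8547

58993.8547 $/yr


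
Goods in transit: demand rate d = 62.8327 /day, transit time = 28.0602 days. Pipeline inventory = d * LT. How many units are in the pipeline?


Pipeline = 62.8327 * 28.0602 = 1763.0981

1763.0981 units


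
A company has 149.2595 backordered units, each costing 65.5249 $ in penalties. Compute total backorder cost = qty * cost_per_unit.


Total = 149.2595 * 65.5249 = 9780.2138

9780.2138 $


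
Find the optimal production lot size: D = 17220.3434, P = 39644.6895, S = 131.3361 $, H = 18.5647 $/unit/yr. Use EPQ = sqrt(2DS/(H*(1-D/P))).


1 - D/P = 1 - 0.4344 = 0.5656
H*(1-D/P) = 10.5008
2DS = 4523305.4856
EPQ = sqrt(430757.8659) = 656.3215

656.3215 units


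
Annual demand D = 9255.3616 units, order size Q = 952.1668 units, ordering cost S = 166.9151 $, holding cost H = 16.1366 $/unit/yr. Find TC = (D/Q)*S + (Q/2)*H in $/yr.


Ordering cost = D*S/Q = 1622.4674
Holding cost = Q*H/2 = 7682.3674
TC = 1622.4674 + 7682.3674 = 9304.8348

9304.8348 $/yr


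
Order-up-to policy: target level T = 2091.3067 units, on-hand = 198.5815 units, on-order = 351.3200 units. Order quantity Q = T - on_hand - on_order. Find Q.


Inventory position = OH + OO = 198.5815 + 351.3200 = 549.9015
Q = 2091.3067 - 549.9015 = 1541.4052

1541.4052 units


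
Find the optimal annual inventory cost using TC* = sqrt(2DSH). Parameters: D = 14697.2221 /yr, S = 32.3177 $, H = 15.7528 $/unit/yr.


2*D*S*H = 14964542.9521
TC* = sqrt(14964542.9521) = 3868.4032

3868.4032 $/yr


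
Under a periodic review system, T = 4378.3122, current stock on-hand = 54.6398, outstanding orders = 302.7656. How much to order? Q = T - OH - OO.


Inventory position = OH + OO = 54.6398 + 302.7656 = 357.4054
Q = 4378.3122 - 357.4054 = 4020.9068

4020.9068 units


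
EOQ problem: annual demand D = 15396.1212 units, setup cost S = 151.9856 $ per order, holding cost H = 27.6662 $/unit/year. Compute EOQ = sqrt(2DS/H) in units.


2*D*S = 2 * 15396.1212 * 151.9856 = 4679977.4365
2*D*S/H = 169158.6642
EOQ = sqrt(169158.6642) = 411.2890

411.2890 units


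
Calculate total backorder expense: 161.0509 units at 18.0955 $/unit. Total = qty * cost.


Total = 161.0509 * 18.0955 = 2914.2966

2914.2966 $


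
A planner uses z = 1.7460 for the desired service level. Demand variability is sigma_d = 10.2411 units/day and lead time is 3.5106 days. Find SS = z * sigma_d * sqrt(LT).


sqrt(LT) = sqrt(3.5106) = 1.8737
SS = 1.7460 * 10.2411 * 1.8737 = 33.5028

33.5028 units


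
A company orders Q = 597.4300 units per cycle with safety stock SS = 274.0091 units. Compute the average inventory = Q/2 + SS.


Q/2 = 298.7150
Avg = 298.7150 + 274.0091 = 572.7241

572.7241 units


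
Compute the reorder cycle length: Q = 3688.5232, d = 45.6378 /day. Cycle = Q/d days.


Cycle = 3688.5232 / 45.6378 = 80.8217

80.8217 days


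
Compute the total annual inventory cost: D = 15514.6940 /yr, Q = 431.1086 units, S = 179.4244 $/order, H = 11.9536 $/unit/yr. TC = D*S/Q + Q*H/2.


Ordering cost = D*S/Q = 6457.1077
Holding cost = Q*H/2 = 2576.6499
TC = 6457.1077 + 2576.6499 = 9033.7576

9033.7576 $/yr


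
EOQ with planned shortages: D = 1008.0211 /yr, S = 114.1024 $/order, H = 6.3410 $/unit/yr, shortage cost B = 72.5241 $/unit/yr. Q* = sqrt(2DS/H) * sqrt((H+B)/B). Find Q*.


sqrt(2DS/H) = 190.4664
sqrt((H+B)/B) = 1.0428
Q* = 190.4664 * 1.0428 = 198.6184

198.6184 units


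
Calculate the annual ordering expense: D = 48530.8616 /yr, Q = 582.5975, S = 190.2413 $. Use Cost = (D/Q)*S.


Number of orders = D/Q = 83.3008
Cost = 83.3008 * 190.2413 = 15847.2602

15847.2602 $/yr


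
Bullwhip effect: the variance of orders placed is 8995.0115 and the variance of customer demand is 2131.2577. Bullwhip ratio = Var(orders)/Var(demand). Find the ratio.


BW = 8995.0115 / 2131.2577 = 4.2205

4.2205


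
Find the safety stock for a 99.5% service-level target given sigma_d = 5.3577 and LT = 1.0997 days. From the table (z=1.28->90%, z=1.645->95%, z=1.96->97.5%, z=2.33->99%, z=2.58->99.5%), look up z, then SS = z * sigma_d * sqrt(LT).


From the table, SL = 99.5% corresponds to z = 2.58
sqrt(LT) = sqrt(1.0997) = 1.0487
SS = 2.58 * 5.3577 * 1.0487 = 14.4956

14.4956 units


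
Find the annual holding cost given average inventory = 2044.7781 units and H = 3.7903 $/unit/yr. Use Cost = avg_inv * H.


Cost = 2044.7781 * 3.7903 = 7750.3224

7750.3224 $/yr


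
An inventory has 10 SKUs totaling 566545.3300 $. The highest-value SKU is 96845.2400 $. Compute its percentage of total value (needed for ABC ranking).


Top item = 96845.2400
Total = 566545.3300
Percentage = 96845.2400 / 566545.3300 * 100 = 17.0940

17.0940%


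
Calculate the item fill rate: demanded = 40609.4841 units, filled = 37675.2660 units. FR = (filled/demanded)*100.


FR = 37675.2660 / 40609.4841 * 100 = 92.7745

92.7745%


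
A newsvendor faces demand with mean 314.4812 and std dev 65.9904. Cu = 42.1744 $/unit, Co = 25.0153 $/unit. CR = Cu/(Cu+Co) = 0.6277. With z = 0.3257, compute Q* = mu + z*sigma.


CR = Cu/(Cu+Co) = 42.1744/(42.1744+25.0153) = 0.6277
z = 0.3257
Q* = 314.4812 + 0.3257 * 65.9904 = 335.9743

335.9743 units


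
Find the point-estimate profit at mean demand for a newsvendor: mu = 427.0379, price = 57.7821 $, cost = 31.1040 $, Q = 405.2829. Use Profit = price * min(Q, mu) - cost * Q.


Sales at mu = min(405.2829, 427.0379) = 405.2829
Revenue = 57.7821 * 405.2829 = 23418.0971
Total cost = 31.1040 * 405.2829 = 12605.9193
Profit = 23418.0971 - 12605.9193 = 10812.1777

10812.1777 $


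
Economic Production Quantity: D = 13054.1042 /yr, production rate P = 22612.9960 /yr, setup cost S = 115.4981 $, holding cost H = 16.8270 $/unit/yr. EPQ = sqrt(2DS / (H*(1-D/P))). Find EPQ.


1 - D/P = 1 - 0.5773 = 0.4227
H*(1-D/P) = 7.1131
2DS = 3015448.4646
EPQ = sqrt(423931.5862) = 651.1003

651.1003 units


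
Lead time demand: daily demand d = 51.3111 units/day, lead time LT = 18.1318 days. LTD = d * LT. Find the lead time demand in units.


LTD = 51.3111 * 18.1318 = 930.3626

930.3626 units


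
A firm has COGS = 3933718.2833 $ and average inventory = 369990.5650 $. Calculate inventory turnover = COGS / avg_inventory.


Turnover = 3933718.2833 / 369990.5650 = 10.6319

10.6319


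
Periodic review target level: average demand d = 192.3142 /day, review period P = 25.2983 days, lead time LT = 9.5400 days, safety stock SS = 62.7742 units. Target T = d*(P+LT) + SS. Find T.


P + LT = 34.8383
d*(P+LT) = 192.3142 * 34.8383 = 6699.8998
T = 6699.8998 + 62.7742 = 6762.6740

6762.6740 units


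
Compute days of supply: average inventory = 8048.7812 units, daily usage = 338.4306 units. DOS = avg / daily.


DOS = 8048.7812 / 338.4306 = 23.7827

23.7827 days


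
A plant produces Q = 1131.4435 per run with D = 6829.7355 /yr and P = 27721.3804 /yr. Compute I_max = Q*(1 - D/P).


D/P = 0.2464
1 - D/P = 0.7536
I_max = 1131.4435 * 0.7536 = 852.6890

852.6890 units


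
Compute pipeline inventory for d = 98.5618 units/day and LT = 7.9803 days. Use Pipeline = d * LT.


Pipeline = 98.5618 * 7.9803 = 786.5527

786.5527 units


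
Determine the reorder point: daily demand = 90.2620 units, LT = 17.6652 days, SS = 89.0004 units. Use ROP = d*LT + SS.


d*LT = 90.2620 * 17.6652 = 1594.4963
ROP = 1594.4963 + 89.0004 = 1683.4967

1683.4967 units


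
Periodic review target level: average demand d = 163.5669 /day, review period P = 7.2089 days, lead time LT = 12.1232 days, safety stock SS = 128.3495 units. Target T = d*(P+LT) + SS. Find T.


P + LT = 19.3321
d*(P+LT) = 163.5669 * 19.3321 = 3162.0917
T = 3162.0917 + 128.3495 = 3290.4412

3290.4412 units


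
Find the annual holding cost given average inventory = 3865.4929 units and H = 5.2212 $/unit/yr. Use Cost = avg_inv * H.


Cost = 3865.4929 * 5.2212 = 20182.5115

20182.5115 $/yr


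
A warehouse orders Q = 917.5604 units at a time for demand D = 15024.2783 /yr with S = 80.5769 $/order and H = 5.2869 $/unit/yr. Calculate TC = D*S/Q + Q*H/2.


Ordering cost = D*S/Q = 1319.3788
Holding cost = Q*H/2 = 2425.5250
TC = 1319.3788 + 2425.5250 = 3744.9039

3744.9039 $/yr
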